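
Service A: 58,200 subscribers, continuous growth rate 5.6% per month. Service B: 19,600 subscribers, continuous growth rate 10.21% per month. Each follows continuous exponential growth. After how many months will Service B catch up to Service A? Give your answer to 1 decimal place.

58200·e^(0.056t) = 19600·e^(0.1021t)
58200/19600 = e^((0.1021 − 0.056)t) → ln(2.96939) = 0.0461·t
t = 1.08836 / 0.0461

t ≈ 23.6 months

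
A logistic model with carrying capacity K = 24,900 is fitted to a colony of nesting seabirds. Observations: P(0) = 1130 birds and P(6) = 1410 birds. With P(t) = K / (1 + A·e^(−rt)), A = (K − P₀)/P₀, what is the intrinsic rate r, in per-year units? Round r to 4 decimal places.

A = (24900 − 1130)/1130 = 21.0354
1410 = 24900/(1 + 21.0354·e^(−r·6)) → e^(−6r) = (17.65957 − 1)/21.0354 = 0.791978
r = −ln(0.791978)/6 = 0.23322/6

r ≈ 0.0389 per year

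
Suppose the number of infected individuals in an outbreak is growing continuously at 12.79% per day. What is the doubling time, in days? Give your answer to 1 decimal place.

doubling time = ln(2) / |r| = 0.69315 / 0.1279

doubling time ≈ 5.4 days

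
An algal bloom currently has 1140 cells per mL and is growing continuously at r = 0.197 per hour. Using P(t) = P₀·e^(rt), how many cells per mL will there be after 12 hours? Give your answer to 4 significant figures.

P(12) = 1140 · e^(0.197·12) = 1140 · e^(2.364)
= 1140 · 10.6334 ≈ 12122.08

≈ 12,120 cells per mL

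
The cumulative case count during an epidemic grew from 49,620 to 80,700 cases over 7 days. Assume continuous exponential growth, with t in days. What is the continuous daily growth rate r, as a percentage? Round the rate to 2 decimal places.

80700 = 49620 · e^(r·7)
e^(7r) = 80700/49620 = 1.62636
r = ln(1.62636) / 7 = 0.48634 / 7

r ≈ 6.95% per day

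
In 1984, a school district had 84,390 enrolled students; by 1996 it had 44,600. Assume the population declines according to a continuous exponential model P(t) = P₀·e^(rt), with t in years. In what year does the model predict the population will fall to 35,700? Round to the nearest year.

r = ln(44600/84390) / 12 = -0.63772/12 ≈ -0.053143 per year
t = ln(35700/84390) / r = -0.8603/-0.053143 ≈ 16.19 years after 1984

year 2000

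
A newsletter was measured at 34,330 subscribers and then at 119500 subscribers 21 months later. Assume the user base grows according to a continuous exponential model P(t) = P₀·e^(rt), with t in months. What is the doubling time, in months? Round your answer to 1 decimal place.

r = ln(119500/34330) / 21 = ln(3.48092) / 21 ≈ 0.059395 per month
doubling time = ln 2 / |r| = 0.69315 / 0.059395

doubling time ≈ 11.7 months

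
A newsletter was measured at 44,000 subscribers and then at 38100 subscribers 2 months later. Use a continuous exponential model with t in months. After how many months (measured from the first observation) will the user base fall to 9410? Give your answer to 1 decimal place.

t ≈ 21.4 months

r = ln(38100/44000) / 2 ≈ -0.071988 per month
t = ln(9410/44000) / r = -1.54242 / -0.071988 ≈ 21.426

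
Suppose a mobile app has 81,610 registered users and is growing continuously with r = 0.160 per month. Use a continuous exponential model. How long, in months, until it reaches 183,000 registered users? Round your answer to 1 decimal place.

183000 = 81610 · e^(0.16·t)
t = ln(183000/81610) / 0.16 = ln(2.24237) / 0.16 = 0.80753 / 0.16

t ≈ 5.0 months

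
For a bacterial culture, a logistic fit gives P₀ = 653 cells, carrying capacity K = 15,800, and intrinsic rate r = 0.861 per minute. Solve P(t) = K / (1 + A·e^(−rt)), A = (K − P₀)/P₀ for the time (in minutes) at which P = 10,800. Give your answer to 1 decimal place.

t ≈ 4.5 minutes

A = (15800 − 653)/653 = 23.19602
10800 = 15800/(1 + 23.19602·e^(−0.861t)) → 1 + 23.19602·e^(−0.861t) = 1.46296
e^(−0.861t) = 0.019959 → t = ln(50.1034)/0.861 = 3.91409/0.861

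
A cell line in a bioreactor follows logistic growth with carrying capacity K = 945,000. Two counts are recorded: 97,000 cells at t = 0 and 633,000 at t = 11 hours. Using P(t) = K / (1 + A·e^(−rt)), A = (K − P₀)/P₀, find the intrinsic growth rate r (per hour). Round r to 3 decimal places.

r ≈ 0.261 per hour

A = (945000 − 97000)/97000 = 8.74227
633000 = 945000/(1 + 8.74227·e^(−r·11)) → e^(−11r) = (1.49289 − 1)/8.74227 = 0.05638
r = −ln(0.05638)/11 = 2.87564/11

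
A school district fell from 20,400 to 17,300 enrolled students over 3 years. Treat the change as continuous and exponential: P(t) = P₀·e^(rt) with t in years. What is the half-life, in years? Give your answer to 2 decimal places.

r = ln(17300/20400) / 3 = ln(0.84804) / 3 ≈ -0.054943 per year
half-life = ln 2 / |r| = 0.69315 / 0.054943

half-life ≈ 12.62 years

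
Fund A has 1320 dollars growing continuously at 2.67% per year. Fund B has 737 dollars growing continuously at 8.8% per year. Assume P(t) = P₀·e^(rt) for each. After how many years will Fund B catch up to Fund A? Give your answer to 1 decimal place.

1320·e^(0.0267t) = 737·e^(0.088t)
1320/737 = e^((0.088 − 0.0267)t) → ln(1.79104) = 0.0613·t
t = 0.5828 / 0.0613

t ≈ 9.5 years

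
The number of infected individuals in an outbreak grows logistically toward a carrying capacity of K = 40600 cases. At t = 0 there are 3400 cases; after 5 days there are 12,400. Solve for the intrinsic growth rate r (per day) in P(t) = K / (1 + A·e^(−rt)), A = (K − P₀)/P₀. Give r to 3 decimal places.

r ≈ 0.314 per day

A = (40600 − 3400)/3400 = 10.94118
12400 = 40600/(1 + 10.94118·e^(−r·5)) → e^(−5r) = (3.27419 − 1)/10.94118 = 0.207856
r = −ln(0.207856)/5 = 1.57091/5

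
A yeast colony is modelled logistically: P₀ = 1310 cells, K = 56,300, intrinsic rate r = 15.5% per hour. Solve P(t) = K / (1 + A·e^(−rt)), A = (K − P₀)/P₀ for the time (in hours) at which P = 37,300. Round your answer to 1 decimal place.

A = (56300 − 1310)/1310 = 41.9771
37300 = 56300/(1 + 41.9771·e^(−0.155t)) → 1 + 41.9771·e^(−0.155t) = 1.50938
e^(−0.155t) = 0.012135 → t = ln(82.40767)/0.155 = 4.41168/0.155

t ≈ 28.5 hours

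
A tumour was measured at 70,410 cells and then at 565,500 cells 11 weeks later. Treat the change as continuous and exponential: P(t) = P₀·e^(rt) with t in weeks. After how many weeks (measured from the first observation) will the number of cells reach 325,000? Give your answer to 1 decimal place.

t ≈ 8.1 weeks

r = ln(565500/70410) / 11 ≈ 0.189398 per week
t = ln(325000/70410) / r = 1.52949 / 0.189398 ≈ 8.076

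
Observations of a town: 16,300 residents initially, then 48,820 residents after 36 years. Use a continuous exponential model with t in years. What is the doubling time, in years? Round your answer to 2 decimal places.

r = ln(48820/16300) / 36 = ln(2.99509) / 36 ≈ 0.030472 per year
doubling time = ln 2 / |r| = 0.69315 / 0.030472

doubling time ≈ 22.75 years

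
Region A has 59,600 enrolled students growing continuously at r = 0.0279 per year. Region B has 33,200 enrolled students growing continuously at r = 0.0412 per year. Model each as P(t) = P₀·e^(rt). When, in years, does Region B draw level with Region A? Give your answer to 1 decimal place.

59600·e^(0.0279t) = 33200·e^(0.0412t)
59600/33200 = e^((0.0412 − 0.0279)t) → ln(1.79518) = 0.0133·t
t = 0.58511 / 0.0133

t ≈ 44.0 years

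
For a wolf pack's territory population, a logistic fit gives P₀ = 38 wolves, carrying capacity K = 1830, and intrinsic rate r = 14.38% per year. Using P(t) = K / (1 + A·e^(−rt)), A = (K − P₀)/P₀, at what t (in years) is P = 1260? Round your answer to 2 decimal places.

t ≈ 32.31 years

A = (1830 − 38)/38 = 47.15789
1260 = 1830/(1 + 47.15789·e^(−0.1438t)) → 1 + 47.15789·e^(−0.1438t) = 1.45238
e^(−0.1438t) = 0.009593 → t = ln(104.24377)/0.1438 = 4.64673/0.1438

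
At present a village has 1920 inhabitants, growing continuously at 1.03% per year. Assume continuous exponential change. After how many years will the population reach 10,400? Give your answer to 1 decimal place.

t ≈ 164.0 years

10400 = 1920 · e^(0.0103·t)
t = ln(10400/1920) / 0.0103 = ln(5.41667) / 0.0103 = 1.68948 / 0.0103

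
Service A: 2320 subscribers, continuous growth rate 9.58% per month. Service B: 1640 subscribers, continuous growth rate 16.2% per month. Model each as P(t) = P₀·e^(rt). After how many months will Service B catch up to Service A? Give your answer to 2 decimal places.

t ≈ 5.24 months

2320·e^(0.0958t) = 1640·e^(0.162t)
2320/1640 = e^((0.162 − 0.0958)t) → ln(1.41463) = 0.0662·t
t = 0.34687 / 0.0662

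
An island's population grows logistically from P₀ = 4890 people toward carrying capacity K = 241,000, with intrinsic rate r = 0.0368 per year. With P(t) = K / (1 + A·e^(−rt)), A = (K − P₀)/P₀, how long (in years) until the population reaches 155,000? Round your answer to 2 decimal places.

A = (241000 − 4890)/4890 = 48.28425
155000 = 241000/(1 + 48.28425·e^(−0.0368t)) → 1 + 48.28425·e^(−0.0368t) = 1.55484
e^(−0.0368t) = 0.011491 → t = ln(87.02395)/0.0368 = 4.46618/0.0368

t ≈ 121.36 years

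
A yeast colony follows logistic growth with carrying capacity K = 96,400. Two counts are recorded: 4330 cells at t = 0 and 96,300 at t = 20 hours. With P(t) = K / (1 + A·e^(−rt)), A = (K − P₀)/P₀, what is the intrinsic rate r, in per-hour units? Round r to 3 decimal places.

A = (96400 − 4330)/4330 = 21.26328
96300 = 96400/(1 + 21.26328·e^(−r·20)) → e^(−20r) = (1.00104 − 1)/21.26328 = 0.000049
r = −ln(0.000049)/20 = 9.92704/20

r ≈ 0.496 per hour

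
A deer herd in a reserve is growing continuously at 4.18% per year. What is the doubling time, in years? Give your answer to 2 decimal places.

doubling time ≈ 16.58 years

doubling time = ln(2) / |r| = 0.69315 / 0.0418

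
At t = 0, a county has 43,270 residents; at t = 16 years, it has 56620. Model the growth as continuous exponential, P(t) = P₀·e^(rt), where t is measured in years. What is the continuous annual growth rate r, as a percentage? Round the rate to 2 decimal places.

56620 = 43270 · e^(r·16)
e^(16r) = 56620/43270 = 1.30853
r = ln(1.30853) / 16 = 0.2689 / 16

r ≈ 1.68% per year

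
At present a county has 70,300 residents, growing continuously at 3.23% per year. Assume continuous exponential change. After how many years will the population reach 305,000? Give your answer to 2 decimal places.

305000 = 70300 · e^(0.0323·t)
t = ln(305000/70300) / 0.0323 = ln(4.33855) / 0.0323 = 1.46754 / 0.0323

t ≈ 45.43 years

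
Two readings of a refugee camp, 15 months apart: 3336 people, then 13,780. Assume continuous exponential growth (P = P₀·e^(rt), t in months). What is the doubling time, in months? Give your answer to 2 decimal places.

doubling time ≈ 7.33 months

r = ln(13780/3336) / 15 = ln(4.1307) / 15 ≈ 0.094563 per month
doubling time = ln 2 / |r| = 0.69315 / 0.094563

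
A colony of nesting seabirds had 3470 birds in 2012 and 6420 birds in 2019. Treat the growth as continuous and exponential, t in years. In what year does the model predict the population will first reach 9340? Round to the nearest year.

r = ln(6420/3470) / 7 = 0.61526/7 ≈ 0.087895 per year
t = ln(9340/3470) / r = 0.99015/0.087895 ≈ 11.27 years after 2012

year 2023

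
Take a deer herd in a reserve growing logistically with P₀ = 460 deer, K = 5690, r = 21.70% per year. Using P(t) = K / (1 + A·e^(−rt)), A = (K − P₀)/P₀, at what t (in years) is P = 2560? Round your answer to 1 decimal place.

A = (5690 − 460)/460 = 11.36957
2560 = 5690/(1 + 11.36957·e^(−0.217t)) → 1 + 11.36957·e^(−0.217t) = 2.22266
e^(−0.217t) = 0.107538 → t = ln(9.29907)/0.217 = 2.22991/0.217

t ≈ 10.3 years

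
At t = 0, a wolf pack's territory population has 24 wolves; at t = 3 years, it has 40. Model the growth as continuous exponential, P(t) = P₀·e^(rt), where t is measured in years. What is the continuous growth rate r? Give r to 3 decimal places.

40 = 24 · e^(r·3)
e^(3r) = 40/24 = 1.66667
r = ln(1.66667) / 3 = 0.51083 / 3

r ≈ 0.170 per year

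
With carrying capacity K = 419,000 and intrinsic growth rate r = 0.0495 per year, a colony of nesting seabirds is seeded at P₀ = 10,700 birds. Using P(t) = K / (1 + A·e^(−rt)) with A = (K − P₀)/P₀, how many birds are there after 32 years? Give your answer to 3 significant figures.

A = (419000 − 10700)/10700 = 38.15888
P(32) = 419000 / (1 + 38.15888·e^(−0.0495·32)) = 419000 / (1 + 38.15888·0.205153)
= 419000 / 8.8284 ≈ 47460.46

≈ 47,500 birds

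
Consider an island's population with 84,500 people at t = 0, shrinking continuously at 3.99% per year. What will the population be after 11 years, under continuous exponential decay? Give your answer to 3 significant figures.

P(11) = 84500 · e^(-0.0399·11) = 84500 · e^(-0.4389)
= 84500 · 0.64475 ≈ 54480.97

≈ 54,500 people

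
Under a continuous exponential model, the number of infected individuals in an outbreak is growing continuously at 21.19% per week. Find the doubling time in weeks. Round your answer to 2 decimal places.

doubling time = ln(2) / |r| = 0.69315 / 0.2119

doubling time ≈ 3.27 weeks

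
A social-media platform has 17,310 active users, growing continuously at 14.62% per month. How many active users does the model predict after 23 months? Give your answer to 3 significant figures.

≈ 500,000 active users

P(23) = 17310 · e^(0.1462·23) = 17310 · e^(3.3626)
= 17310 · 28.86414 ≈ 499638.27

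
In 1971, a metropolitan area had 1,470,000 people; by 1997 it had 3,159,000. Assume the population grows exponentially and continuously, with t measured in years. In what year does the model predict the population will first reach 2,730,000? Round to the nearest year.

r = ln(3159000/1470000) / 26 = 0.76499/26 ≈ 0.029423 per year
t = ln(2730000/1470000) / r = 0.61904/0.029423 ≈ 21.04 years after 1971

year 1992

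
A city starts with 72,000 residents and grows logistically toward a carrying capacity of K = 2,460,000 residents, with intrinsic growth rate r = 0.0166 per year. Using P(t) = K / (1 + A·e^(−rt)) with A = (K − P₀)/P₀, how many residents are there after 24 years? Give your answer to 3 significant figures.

≈ 106,000 residents

A = (2460000 − 72000)/72000 = 33.16667
P(24) = 2460000 / (1 + 33.16667·e^(−0.0166·24)) = 2460000 / (1 + 33.16667·0.671393)
= 2460000 / 23.26788 ≈ 105725.14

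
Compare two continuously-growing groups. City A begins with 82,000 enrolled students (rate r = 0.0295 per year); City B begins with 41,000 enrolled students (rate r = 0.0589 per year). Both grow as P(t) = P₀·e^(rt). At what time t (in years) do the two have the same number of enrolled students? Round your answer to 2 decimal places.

82000·e^(0.0295t) = 41000·e^(0.0589t)
82000/41000 = e^((0.0589 − 0.0295)t) → ln(2) = 0.0294·t
t = 0.69315 / 0.0294

t ≈ 23.58 years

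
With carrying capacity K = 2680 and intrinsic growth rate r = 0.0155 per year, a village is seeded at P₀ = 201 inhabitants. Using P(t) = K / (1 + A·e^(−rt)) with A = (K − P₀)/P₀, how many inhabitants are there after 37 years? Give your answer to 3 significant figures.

≈ 337 inhabitants

A = (2680 − 201)/201 = 12.33333
P(37) = 2680 / (1 + 12.33333·e^(−0.0155·37)) = 2680 / (1 + 12.33333·0.56355)
= 2680 / 7.95044 ≈ 337.09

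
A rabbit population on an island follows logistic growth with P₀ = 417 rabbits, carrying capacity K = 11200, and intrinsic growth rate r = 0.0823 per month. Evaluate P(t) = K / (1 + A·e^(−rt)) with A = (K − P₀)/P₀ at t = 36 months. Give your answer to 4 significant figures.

A = (11200 − 417)/417 = 25.85851
P(36) = 11200 / (1 + 25.85851·e^(−0.0823·36)) = 11200 / (1 + 25.85851·0.051674)
= 11200 / 2.33621 ≈ 4794.08

≈ 4,794 rabbits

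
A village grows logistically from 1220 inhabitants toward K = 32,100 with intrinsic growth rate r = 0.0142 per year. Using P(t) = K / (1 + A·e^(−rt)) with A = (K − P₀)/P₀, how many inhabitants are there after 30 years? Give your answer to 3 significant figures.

A = (32100 − 1220)/1220 = 25.31148
P(30) = 32100 / (1 + 25.31148·e^(−0.0142·30)) = 32100 / (1 + 25.31148·0.653116)
= 32100 / 17.53134 ≈ 1831.01

≈ 1,830 inhabitants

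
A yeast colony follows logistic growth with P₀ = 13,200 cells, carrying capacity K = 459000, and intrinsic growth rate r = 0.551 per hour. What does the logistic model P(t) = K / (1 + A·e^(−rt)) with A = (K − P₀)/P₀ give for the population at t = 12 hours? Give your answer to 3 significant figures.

≈ 439,000 cells

A = (459000 − 13200)/13200 = 33.77273
P(12) = 459000 / (1 + 33.77273·e^(−0.551·12)) = 459000 / (1 + 33.77273·0.001344)
= 459000 / 1.0454 ≈ 439068.35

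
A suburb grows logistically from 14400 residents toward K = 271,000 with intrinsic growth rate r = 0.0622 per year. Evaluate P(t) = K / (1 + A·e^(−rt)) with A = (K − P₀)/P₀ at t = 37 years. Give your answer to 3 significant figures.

≈ 97,300 residents

A = (271000 − 14400)/14400 = 17.81944
P(37) = 271000 / (1 + 17.81944·e^(−0.0622·37)) = 271000 / (1 + 17.81944·0.100119)
= 271000 / 2.78406 ≈ 97339.94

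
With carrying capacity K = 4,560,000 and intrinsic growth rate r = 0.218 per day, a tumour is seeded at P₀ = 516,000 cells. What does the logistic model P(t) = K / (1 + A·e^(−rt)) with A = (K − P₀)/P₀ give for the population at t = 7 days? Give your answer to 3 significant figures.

A = (4560000 − 516000)/516000 = 7.83721
P(7) = 4560000 / (1 + 7.83721·e^(−0.218·7)) = 4560000 / (1 + 7.83721·0.217404)
= 4560000 / 2.70384 ≈ 1686492.14

≈ 1,690,000 cells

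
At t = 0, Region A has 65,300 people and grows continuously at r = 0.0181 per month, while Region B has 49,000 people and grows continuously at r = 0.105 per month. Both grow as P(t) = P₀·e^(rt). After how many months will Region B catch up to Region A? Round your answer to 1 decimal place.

65300·e^(0.0181t) = 49000·e^(0.105t)
65300/49000 = e^((0.105 − 0.0181)t) → ln(1.33265) = 0.0869·t
t = 0.28717 / 0.0869

t ≈ 3.3 months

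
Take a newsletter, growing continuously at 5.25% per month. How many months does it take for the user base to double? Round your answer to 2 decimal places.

doubling time ≈ 13.20 months

doubling time = ln(2) / |r| = 0.69315 / 0.0525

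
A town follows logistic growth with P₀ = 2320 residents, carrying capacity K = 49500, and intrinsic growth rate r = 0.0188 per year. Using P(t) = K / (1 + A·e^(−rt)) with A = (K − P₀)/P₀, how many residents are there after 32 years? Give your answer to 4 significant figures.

A = (49500 − 2320)/2320 = 20.33621
P(32) = 49500 / (1 + 20.33621·e^(−0.0188·32)) = 49500 / (1 + 20.33621·0.547934)
= 49500 / 12.1429 ≈ 4076.45

≈ 4,076 residents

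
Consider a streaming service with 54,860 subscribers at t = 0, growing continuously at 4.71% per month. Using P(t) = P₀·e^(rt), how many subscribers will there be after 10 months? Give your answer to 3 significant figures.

P(10) = 54860 · e^(0.0471·10) = 54860 · e^(0.471)
= 54860 · 1.60159 ≈ 87863.5

≈ 87,900 subscribers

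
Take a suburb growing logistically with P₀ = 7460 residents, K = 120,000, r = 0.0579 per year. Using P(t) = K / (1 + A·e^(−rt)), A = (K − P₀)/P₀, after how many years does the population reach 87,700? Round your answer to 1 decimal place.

A = (120000 − 7460)/7460 = 15.08579
87700 = 120000/(1 + 15.08579·e^(−0.0579t)) → 1 + 15.08579·e^(−0.0579t) = 1.3683
e^(−0.0579t) = 0.024414 → t = ln(40.96049)/0.0579 = 3.71261/0.0579

t ≈ 64.1 years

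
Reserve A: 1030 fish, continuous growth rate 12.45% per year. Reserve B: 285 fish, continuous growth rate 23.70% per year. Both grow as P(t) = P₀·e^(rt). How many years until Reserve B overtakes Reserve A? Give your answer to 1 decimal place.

1030·e^(0.1245t) = 285·e^(0.237t)
1030/285 = e^((0.237 − 0.1245)t) → ln(3.61404) = 0.1125·t
t = 1.28482 / 0.1125

t ≈ 11.4 years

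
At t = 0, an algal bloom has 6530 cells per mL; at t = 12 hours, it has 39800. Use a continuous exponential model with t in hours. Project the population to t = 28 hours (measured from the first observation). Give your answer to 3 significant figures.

r = ln(39800/6530) / 12 ≈ 0.150622 per hour
P(28) = 6530 · e^(0.150622·28) = 6530 · 67.85727 ≈ 443108

≈ 443,000 cells per mL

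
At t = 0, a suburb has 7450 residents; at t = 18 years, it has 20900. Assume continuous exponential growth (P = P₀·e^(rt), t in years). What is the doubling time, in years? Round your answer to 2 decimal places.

r = ln(20900/7450) / 18 = ln(2.80537) / 18 ≈ 0.057308 per year
doubling time = ln 2 / |r| = 0.69315 / 0.057308

doubling time ≈ 12.10 years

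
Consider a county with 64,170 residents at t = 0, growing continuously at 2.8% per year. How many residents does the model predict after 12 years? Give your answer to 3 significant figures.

P(12) = 64170 · e^(0.028·12) = 64170 · e^(0.336)
= 64170 · 1.39934 ≈ 89795.59

≈ 89,800 residents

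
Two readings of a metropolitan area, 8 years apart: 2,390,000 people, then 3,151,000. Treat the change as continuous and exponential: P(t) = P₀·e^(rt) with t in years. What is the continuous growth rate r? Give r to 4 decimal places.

r ≈ 0.0346 per year

3151000 = 2390000 · e^(r·8)
e^(8r) = 3151000/2390000 = 1.31841
r = ln(1.31841) / 8 = 0.27643 / 8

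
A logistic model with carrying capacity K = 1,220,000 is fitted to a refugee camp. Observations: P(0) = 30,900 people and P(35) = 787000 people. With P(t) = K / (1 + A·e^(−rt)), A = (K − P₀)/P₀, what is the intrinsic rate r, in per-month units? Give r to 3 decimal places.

A = (1220000 − 30900)/30900 = 38.4822
787000 = 1220000/(1 + 38.4822·e^(−r·35)) → e^(−35r) = (1.55019 − 1)/38.4822 = 0.014297
r = −ln(0.014297)/35 = 4.24769/35

r ≈ 0.121 per month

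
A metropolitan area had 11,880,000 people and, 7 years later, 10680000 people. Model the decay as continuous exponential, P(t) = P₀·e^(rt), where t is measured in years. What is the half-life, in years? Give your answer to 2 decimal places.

r = ln(10680000/11880000) / 7 = ln(0.89899) / 7 ≈ -0.015212 per year
half-life = ln 2 / |r| = 0.69315 / 0.015212

half-life ≈ 45.57 years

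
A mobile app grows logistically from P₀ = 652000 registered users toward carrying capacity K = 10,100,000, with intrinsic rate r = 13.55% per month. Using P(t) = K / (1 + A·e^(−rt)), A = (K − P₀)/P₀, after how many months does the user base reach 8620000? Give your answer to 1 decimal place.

t ≈ 32.7 months

A = (10100000 − 652000)/652000 = 14.4908
8620000 = 10100000/(1 + 14.4908·e^(−0.1355t)) → 1 + 14.4908·e^(−0.1355t) = 1.17169
e^(−0.1355t) = 0.011848 → t = ln(84.3991)/0.1355 = 4.43556/0.1355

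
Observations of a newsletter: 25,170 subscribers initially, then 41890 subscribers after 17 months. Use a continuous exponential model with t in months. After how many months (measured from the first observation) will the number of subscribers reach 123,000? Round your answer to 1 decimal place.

t ≈ 52.9 months

r = ln(41890/25170) / 17 ≈ 0.029964 per month
t = ln(123000/25170) / r = 1.58653 / 0.029964 ≈ 52.947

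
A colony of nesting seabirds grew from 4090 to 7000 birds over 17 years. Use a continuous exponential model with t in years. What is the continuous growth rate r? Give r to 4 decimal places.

7000 = 4090 · e^(r·17)
e^(17r) = 7000/4090 = 1.71149
r = ln(1.71149) / 17 = 0.53737 / 17

r ≈ 0.0316 per year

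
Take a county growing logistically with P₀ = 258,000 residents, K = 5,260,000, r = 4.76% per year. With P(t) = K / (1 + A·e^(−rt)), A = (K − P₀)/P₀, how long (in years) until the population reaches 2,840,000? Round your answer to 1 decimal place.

A = (5260000 − 258000)/258000 = 19.3876
2840000 = 5260000/(1 + 19.3876·e^(−0.0476t)) → 1 + 19.3876·e^(−0.0476t) = 1.85211
e^(−0.0476t) = 0.043951 → t = ln(22.75239)/0.0476 = 3.12467/0.0476

t ≈ 65.6 years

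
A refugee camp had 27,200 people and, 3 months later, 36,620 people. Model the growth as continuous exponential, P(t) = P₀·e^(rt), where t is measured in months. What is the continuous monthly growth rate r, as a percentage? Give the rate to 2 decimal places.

r ≈ 9.91% per month

36620 = 27200 · e^(r·3)
e^(3r) = 36620/27200 = 1.34632
r = ln(1.34632) / 3 = 0.29738 / 3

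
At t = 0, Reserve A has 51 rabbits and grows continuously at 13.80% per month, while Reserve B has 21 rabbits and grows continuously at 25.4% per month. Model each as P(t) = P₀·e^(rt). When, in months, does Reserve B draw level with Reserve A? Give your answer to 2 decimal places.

51·e^(0.138t) = 21·e^(0.254t)
51/21 = e^((0.254 − 0.138)t) → ln(2.42857) = 0.116·t
t = 0.8873 / 0.116

t ≈ 7.65 months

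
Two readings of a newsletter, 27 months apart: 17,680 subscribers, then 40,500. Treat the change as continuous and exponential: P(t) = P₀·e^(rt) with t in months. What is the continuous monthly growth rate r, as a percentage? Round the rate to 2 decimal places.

r ≈ 3.07% per month

40500 = 17680 · e^(r·27)
e^(27r) = 40500/17680 = 2.29072
r = ln(2.29072) / 27 = 0.82887 / 27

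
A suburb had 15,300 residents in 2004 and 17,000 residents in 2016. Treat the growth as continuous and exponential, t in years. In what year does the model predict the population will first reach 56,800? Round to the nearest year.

r = ln(17000/15300) / 12 = 0.10536/12 ≈ 0.00878 per year
t = ln(56800/15300) / r = 1.31168/0.00878 ≈ 149.39 years after 2004

year 2153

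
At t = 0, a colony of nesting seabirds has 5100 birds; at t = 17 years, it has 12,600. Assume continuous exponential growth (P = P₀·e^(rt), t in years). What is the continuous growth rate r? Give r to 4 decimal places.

12600 = 5100 · e^(r·17)
e^(17r) = 12600/5100 = 2.47059
r = ln(2.47059) / 17 = 0.90446 / 17

r ≈ 0.0532 per year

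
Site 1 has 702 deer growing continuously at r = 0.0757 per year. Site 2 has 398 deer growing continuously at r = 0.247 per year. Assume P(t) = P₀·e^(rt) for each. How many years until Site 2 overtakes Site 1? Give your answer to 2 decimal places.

t ≈ 3.31 years

702·e^(0.0757t) = 398·e^(0.247t)
702/398 = e^((0.247 − 0.0757)t) → ln(1.76382) = 0.1713·t
t = 0.56748 / 0.1713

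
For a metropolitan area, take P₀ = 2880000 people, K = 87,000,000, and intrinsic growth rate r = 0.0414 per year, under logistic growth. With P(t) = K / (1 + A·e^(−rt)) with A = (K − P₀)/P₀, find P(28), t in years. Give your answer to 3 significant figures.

A = (87000000 − 2880000)/2880000 = 29.20833
P(28) = 87000000 / (1 + 29.20833·e^(−0.0414·28)) = 87000000 / (1 + 29.20833·0.313737)
= 87000000 / 10.16374 ≈ 8559843.75

≈ 8,560,000 people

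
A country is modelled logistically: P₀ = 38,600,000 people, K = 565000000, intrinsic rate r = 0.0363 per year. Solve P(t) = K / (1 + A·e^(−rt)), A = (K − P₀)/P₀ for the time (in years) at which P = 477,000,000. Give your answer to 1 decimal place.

t ≈ 118.5 years

A = (565000000 − 38600000)/38600000 = 13.63731
477000000 = 565000000/(1 + 13.63731·e^(−0.0363t)) → 1 + 13.63731·e^(−0.0363t) = 1.18449
e^(−0.0363t) = 0.013528 → t = ln(73.9204)/0.0363 = 4.30299/0.0363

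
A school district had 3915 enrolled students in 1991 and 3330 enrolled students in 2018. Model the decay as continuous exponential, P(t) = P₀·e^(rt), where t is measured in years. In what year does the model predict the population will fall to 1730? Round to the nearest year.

year 2127

r = ln(3330/3915) / 27 = -0.16184/27 ≈ -0.005994 per year
t = ln(1730/3915) / r = -0.81669/-0.005994 ≈ 136.25 years after 1991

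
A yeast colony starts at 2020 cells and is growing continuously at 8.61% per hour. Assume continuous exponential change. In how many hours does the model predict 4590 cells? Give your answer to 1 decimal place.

4590 = 2020 · e^(0.0861·t)
t = ln(4590/2020) / 0.0861 = ln(2.27228) / 0.0861 = 0.82078 / 0.0861

t ≈ 9.5 hours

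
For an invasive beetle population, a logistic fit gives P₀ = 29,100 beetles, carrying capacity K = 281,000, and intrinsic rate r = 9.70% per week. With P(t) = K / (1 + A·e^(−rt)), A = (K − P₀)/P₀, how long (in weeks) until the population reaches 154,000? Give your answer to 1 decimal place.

A = (281000 − 29100)/29100 = 8.65636
154000 = 281000/(1 + 8.65636·e^(−0.097t)) → 1 + 8.65636·e^(−0.097t) = 1.82468
e^(−0.097t) = 0.095268 → t = ln(10.49669)/0.097 = 2.35106/0.097

t ≈ 24.2 weeks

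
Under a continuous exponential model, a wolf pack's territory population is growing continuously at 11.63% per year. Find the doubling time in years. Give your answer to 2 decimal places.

doubling time ≈ 5.96 years

doubling time = ln(2) / |r| = 0.69315 / 0.1163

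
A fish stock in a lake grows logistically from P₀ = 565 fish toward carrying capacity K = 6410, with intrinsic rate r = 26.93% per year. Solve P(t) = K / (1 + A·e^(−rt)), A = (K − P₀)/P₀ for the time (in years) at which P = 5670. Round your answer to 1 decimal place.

A = (6410 − 565)/565 = 10.34513
5670 = 6410/(1 + 10.34513·e^(−0.2693t)) → 1 + 10.34513·e^(−0.2693t) = 1.13051
e^(−0.2693t) = 0.012616 → t = ln(79.26608)/0.2693 = 4.37281/0.2693

t ≈ 16.2 years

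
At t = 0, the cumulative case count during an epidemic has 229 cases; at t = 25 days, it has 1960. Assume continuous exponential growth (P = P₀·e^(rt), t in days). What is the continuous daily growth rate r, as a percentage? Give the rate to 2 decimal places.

r ≈ 8.59% per day

1960 = 229 · e^(r·25)
e^(25r) = 1960/229 = 8.55895
r = ln(8.55895) / 25 = 2.14698 / 25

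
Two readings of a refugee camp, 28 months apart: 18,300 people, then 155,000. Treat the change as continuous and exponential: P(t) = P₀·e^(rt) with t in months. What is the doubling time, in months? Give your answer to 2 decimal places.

doubling time ≈ 9.08 months

r = ln(155000/18300) / 28 = ln(8.46995) / 28 ≈ 0.076304 per month
doubling time = ln 2 / |r| = 0.69315 / 0.076304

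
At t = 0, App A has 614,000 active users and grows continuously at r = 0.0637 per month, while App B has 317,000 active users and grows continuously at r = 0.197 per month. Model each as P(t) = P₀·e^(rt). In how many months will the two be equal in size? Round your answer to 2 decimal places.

t ≈ 4.96 months

614000·e^(0.0637t) = 317000·e^(0.197t)
614000/317000 = e^((0.197 − 0.0637)t) → ln(1.93691) = 0.1333·t
t = 0.66109 / 0.1333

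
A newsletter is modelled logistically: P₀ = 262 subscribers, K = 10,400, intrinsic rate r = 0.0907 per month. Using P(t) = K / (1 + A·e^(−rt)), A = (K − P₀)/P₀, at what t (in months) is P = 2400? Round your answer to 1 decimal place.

t ≈ 27.0 months

A = (10400 − 262)/262 = 38.69466
2400 = 10400/(1 + 38.69466·e^(−0.0907t)) → 1 + 38.69466·e^(−0.0907t) = 4.33333
e^(−0.0907t) = 0.086145 → t = ln(11.6084)/0.0907 = 2.45173/0.0907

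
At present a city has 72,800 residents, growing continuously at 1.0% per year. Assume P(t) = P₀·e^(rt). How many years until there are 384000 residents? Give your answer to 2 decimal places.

384000 = 72800 · e^(0.01·t)
t = ln(384000/72800) / 0.01 = ln(5.27473) / 0.01 = 1.66293 / 0.01

t ≈ 166.29 years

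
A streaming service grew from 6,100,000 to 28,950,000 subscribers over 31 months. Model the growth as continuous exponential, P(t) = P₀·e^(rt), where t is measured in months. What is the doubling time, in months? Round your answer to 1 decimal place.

doubling time ≈ 13.8 months

r = ln(28950000/6100000) / 31 = ln(4.7459) / 31 ≈ 0.050235 per month
doubling time = ln 2 / |r| = 0.69315 / 0.050235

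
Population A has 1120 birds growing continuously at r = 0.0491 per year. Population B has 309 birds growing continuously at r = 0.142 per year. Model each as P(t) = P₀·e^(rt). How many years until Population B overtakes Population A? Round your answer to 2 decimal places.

1120·e^(0.0491t) = 309·e^(0.142t)
1120/309 = e^((0.142 − 0.0491)t) → ln(3.6246) = 0.0929·t
t = 1.28774 / 0.0929

t ≈ 13.86 years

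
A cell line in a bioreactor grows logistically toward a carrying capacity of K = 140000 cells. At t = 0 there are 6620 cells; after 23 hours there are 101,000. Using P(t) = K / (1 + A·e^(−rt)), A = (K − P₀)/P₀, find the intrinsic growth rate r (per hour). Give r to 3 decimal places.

r ≈ 0.172 per hour

A = (140000 − 6620)/6620 = 20.14804
101000 = 140000/(1 + 20.14804·e^(−r·23)) → e^(−23r) = (1.38614 − 1)/20.14804 = 0.019165
r = −ln(0.019165)/23 = 3.95467/23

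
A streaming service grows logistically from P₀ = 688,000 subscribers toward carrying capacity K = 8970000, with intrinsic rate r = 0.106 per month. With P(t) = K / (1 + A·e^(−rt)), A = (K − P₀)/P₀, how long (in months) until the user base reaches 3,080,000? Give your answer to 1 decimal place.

A = (8970000 − 688000)/688000 = 12.03779
3080000 = 8970000/(1 + 12.03779·e^(−0.106t)) → 1 + 12.03779·e^(−0.106t) = 2.91234
e^(−0.106t) = 0.158861 → t = ln(6.2948)/0.106 = 1.83972/0.106

t ≈ 17.4 months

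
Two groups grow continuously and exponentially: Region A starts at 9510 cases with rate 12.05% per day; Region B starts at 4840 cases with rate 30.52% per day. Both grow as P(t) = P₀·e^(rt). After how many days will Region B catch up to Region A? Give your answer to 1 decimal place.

t ≈ 3.7 days

9510·e^(0.1205t) = 4840·e^(0.3052t)
9510/4840 = e^((0.3052 − 0.1205)t) → ln(1.96488) = 0.1847·t
t = 0.67543 / 0.1847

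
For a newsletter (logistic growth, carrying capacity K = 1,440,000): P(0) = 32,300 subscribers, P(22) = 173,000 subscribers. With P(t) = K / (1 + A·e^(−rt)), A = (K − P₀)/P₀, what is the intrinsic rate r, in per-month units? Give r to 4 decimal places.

A = (1440000 − 32300)/32300 = 43.58204
173000 = 1440000/(1 + 43.58204·e^(−r·22)) → e^(−22r) = (8.3237 − 1)/43.58204 = 0.168044
r = −ln(0.168044)/22 = 1.78353/22

r ≈ 0.0811 per month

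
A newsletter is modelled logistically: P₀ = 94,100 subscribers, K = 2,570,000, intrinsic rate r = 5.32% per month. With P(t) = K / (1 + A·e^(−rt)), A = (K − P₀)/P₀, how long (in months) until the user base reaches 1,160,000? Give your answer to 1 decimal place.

A = (2570000 − 94100)/94100 = 26.31137
1160000 = 2570000/(1 + 26.31137·e^(−0.0532t)) → 1 + 26.31137·e^(−0.0532t) = 2.21552
e^(−0.0532t) = 0.046197 → t = ln(21.64623)/0.0532 = 3.07483/0.0532

t ≈ 57.8 months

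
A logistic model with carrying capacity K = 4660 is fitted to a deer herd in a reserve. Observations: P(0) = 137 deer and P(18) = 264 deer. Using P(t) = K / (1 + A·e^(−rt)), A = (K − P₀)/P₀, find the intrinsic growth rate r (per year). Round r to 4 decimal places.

A = (4660 − 137)/137 = 33.0146
264 = 4660/(1 + 33.0146·e^(−r·18)) → e^(−18r) = (17.65152 − 1)/33.0146 = 0.504368
r = −ln(0.504368)/18 = 0.68445/18

r ≈ 0.0380 per year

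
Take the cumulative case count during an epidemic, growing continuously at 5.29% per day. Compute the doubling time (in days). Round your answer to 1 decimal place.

doubling time ≈ 13.1 days

doubling time = ln(2) / |r| = 0.69315 / 0.0529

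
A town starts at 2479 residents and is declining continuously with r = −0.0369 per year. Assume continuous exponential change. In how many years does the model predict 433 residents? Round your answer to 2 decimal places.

t ≈ 47.29 years

433 = 2479 · e^(-0.0369·t)
t = ln(433/2479) / -0.0369 = ln(0.17467) / -0.0369 = -1.74487 / -0.0369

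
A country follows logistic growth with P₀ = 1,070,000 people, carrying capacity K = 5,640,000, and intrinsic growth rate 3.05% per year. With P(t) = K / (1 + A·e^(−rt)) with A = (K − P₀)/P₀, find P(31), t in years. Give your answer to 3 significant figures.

≈ 2,120,000 people

A = (5640000 − 1070000)/1070000 = 4.27103
P(31) = 5640000 / (1 + 4.27103·e^(−0.0305·31)) = 5640000 / (1 + 4.27103·0.388485)
= 5640000 / 2.65923 ≈ 2120913.49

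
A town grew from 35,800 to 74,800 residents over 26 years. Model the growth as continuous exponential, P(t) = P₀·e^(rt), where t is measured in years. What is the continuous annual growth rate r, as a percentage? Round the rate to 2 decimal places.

74800 = 35800 · e^(r·26)
e^(26r) = 74800/35800 = 2.08939
r = ln(2.08939) / 26 = 0.73687 / 26

r ≈ 2.83% per year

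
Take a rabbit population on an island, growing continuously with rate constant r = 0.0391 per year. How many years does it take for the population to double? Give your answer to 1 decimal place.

doubling time = ln(2) / |r| = 0.69315 / 0.0391

doubling time ≈ 17.7 years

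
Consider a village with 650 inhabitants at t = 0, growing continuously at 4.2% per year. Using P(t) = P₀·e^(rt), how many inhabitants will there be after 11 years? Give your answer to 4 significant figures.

P(11) = 650 · e^(0.042·11) = 650 · e^(0.462)
= 650 · 1.58725 ≈ 1031.71

≈ 1,032 inhabitants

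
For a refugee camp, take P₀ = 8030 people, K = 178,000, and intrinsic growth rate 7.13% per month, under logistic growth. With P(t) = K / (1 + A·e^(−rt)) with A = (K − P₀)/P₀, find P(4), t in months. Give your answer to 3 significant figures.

≈ 10,500 people

A = (178000 − 8030)/8030 = 21.16687
P(4) = 178000 / (1 + 21.16687·e^(−0.0713·4)) = 178000 / (1 + 21.16687·0.751864)
= 178000 / 16.91461 ≈ 10523.45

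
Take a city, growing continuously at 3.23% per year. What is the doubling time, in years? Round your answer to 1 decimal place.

doubling time = ln(2) / |r| = 0.69315 / 0.0323

doubling time ≈ 21.5 years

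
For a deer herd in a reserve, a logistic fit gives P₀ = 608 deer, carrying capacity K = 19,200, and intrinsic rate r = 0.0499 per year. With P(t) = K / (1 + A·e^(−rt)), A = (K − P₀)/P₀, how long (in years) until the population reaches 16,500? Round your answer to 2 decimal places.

t ≈ 104.82 years

A = (19200 − 608)/608 = 30.57895
16500 = 19200/(1 + 30.57895·e^(−0.0499t)) → 1 + 30.57895·e^(−0.0499t) = 1.16364
e^(−0.0499t) = 0.005351 → t = ln(186.87135)/0.0499 = 5.23042/0.0499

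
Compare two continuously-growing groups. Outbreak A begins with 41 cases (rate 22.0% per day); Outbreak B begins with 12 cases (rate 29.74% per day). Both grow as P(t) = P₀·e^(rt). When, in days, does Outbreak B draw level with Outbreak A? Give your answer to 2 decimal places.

t ≈ 15.87 days

41·e^(0.22t) = 12·e^(0.2974t)
41/12 = e^((0.2974 − 0.22)t) → ln(3.41667) = 0.0774·t
t = 1.22867 / 0.0774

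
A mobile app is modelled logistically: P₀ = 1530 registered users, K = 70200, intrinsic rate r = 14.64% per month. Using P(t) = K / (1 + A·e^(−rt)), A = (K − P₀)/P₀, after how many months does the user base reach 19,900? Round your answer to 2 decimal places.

t ≈ 19.65 months

A = (70200 − 1530)/1530 = 44.88235
19900 = 70200/(1 + 44.88235·e^(−0.1464t)) → 1 + 44.88235·e^(−0.1464t) = 3.52764
e^(−0.1464t) = 0.056317 → t = ln(17.75664)/0.1464 = 2.87676/0.1464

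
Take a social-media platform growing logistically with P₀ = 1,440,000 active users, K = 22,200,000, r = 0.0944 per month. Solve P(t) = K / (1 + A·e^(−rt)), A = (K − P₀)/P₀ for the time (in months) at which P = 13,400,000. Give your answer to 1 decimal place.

A = (22200000 − 1440000)/1440000 = 14.41667
13400000 = 22200000/(1 + 14.41667·e^(−0.0944t)) → 1 + 14.41667·e^(−0.0944t) = 1.65672
e^(−0.0944t) = 0.045553 → t = ln(21.95265)/0.0944 = 3.08889/0.0944

t ≈ 32.7 months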